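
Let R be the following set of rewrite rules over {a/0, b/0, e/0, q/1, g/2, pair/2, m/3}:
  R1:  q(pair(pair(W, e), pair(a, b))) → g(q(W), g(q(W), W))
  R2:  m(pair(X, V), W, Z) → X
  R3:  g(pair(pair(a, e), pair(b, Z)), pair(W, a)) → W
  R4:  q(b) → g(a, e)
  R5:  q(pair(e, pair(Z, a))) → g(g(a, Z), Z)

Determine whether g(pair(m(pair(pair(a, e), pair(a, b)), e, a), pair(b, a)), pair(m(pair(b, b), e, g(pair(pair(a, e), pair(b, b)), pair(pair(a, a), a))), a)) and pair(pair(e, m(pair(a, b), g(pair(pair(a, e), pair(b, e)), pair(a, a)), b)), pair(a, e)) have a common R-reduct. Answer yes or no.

no — NF(t₁) = b, NF(t₂) = pair(pair(e, a), pair(a, e))

Reduce t₁ = g(pair(m(pair(pair(a, e), pair(a, b)), e, a), pair(b, a)), pair(m(pair(b, b), e, g(pair(pair(a, e), pair(b, b)), pair(pair(a, a), a))), a)):
1. g(pair(m(pair(pair(a, e), pair(a, b)), e, a), pair(b, a)), pair(m(pair(b, b), e, g(pair(pair(a, e), pair(b, b)), pair(pair(a, a), a))), a))  →  g(pair(pair(a, e), pair(b, a)), pair(m(pair(b, b), e, g(pair(pair(a, e), pair(b, b)), pair(pair(a, a), a))), a))   [R2 at 1.1]
2. g(pair(pair(a, e), pair(b, a)), pair(m(pair(b, b), e, g(pair(pair(a, e), pair(b, b)), pair(pair(a, a), a))), a))  →  m(pair(b, b), e, g(pair(pair(a, e), pair(b, b)), pair(pair(a, a), a)))   [R3 at ε]
3. m(pair(b, b), e, g(pair(pair(a, e), pair(b, b)), pair(pair(a, a), a)))  →  b   [R2 at ε]

Reduce t₂ = pair(pair(e, m(pair(a, b), g(pair(pair(a, e), pair(b, e)), pair(a, a)), b)), pair(a, e)):
1. pair(pair(e, m(pair(a, b), g(pair(pair(a, e), pair(b, e)), pair(a, a)), b)), pair(a, e))  →  pair(pair(e, a), pair(a, e))   [R2 at 1.2]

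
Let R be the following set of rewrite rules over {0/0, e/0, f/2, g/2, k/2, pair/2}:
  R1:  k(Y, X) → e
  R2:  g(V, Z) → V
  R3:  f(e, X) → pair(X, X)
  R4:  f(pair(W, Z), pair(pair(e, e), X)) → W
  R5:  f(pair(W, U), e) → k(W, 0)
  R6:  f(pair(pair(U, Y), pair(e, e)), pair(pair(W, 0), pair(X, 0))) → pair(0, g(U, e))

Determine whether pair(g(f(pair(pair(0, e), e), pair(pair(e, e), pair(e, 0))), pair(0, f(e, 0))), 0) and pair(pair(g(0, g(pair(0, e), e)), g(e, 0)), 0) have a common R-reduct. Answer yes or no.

yes — NF(t₁) = pair(pair(0, e), 0), NF(t₂) = pair(pair(0, e), 0)

Reduce t₁ = pair(g(f(pair(pair(0, e), e), pair(pair(e, e), pair(e, 0))), pair(0, f(e, 0))), 0):
1. pair(g(f(pair(pair(0, e), e), pair(pair(e, e), pair(e, 0))), pair(0, f(e, 0))), 0)  →  pair(f(pair(pair(0, e), e), pair(pair(e, e), pair(e, 0))), 0)   [R2 at 1]
2. pair(f(pair(pair(0, e), e), pair(pair(e, e), pair(e, 0))), 0)  →  pair(pair(0, e), 0)   [R4 at 1]

Reduce t₂ = pair(pair(g(0, g(pair(0, e), e)), g(e, 0)), 0):
1. pair(pair(g(0, g(pair(0, e), e)), g(e, 0)), 0)  →  pair(pair(0, g(e, 0)), 0)   [R2 at 1.1]
2. pair(pair(0, g(e, 0)), 0)  →  pair(pair(0, e), 0)   [R2 at 1.2]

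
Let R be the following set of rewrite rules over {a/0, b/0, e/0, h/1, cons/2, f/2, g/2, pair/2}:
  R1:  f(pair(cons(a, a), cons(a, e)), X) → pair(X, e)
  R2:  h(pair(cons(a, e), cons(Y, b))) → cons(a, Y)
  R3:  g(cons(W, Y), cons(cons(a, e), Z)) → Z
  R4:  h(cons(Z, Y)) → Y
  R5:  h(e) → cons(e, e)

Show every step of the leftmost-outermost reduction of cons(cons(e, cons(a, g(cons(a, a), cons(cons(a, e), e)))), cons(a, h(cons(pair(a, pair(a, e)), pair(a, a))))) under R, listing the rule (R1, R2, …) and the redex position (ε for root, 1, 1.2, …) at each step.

cons(cons(e, cons(a, e)), cons(a, pair(a, a)))

1. cons(cons(e, cons(a, g(cons(a, a), cons(cons(a, e), e)))), cons(a, h(cons(pair(a, pair(a, e)), pair(a, a)))))  →  cons(cons(e, cons(a, e)), cons(a, h(cons(pair(a, pair(a, e)), pair(a, a)))))   [R3 at 1.2.2]
2. cons(cons(e, cons(a, e)), cons(a, h(cons(pair(a, pair(a, e)), pair(a, a)))))  →  cons(cons(e, cons(a, e)), cons(a, pair(a, a)))   [R4 at 2.2]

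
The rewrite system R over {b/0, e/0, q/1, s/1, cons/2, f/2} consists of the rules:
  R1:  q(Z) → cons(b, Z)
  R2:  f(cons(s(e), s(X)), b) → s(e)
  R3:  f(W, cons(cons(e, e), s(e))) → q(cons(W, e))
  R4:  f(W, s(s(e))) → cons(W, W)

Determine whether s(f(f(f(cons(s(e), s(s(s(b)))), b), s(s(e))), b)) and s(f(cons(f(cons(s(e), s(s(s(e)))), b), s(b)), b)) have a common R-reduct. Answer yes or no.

yes — NF(t₁) = s(s(e)), NF(t₂) = s(s(e))

Reduce t₁ = s(f(f(f(cons(s(e), s(s(s(b)))), b), s(s(e))), b)):
1. s(f(f(f(cons(s(e), s(s(s(b)))), b), s(s(e))), b))  →  s(f(cons(f(cons(s(e), s(s(s(b)))), b), f(cons(s(e), s(s(s(b)))), b)), b))   [R4 at 1.1]
2. s(f(cons(f(cons(s(e), s(s(s(b)))), b), f(cons(s(e), s(s(s(b)))), b)), b))  →  s(f(cons(s(e), f(cons(s(e), s(s(s(b)))), b)), b))   [R2 at 1.1.1]
3. s(f(cons(s(e), f(cons(s(e), s(s(s(b)))), b)), b))  →  s(f(cons(s(e), s(e)), b))   [R2 at 1.1.2]
4. s(f(cons(s(e), s(e)), b))  →  s(s(e))   [R2 at 1]

Reduce t₂ = s(f(cons(f(cons(s(e), s(s(s(e)))), b), s(b)), b)):
1. s(f(cons(f(cons(s(e), s(s(s(e)))), b), s(b)), b))  →  s(f(cons(s(e), s(b)), b))   [R2 at 1.1.1]
2. s(f(cons(s(e), s(b)), b))  →  s(s(e))   [R2 at 1]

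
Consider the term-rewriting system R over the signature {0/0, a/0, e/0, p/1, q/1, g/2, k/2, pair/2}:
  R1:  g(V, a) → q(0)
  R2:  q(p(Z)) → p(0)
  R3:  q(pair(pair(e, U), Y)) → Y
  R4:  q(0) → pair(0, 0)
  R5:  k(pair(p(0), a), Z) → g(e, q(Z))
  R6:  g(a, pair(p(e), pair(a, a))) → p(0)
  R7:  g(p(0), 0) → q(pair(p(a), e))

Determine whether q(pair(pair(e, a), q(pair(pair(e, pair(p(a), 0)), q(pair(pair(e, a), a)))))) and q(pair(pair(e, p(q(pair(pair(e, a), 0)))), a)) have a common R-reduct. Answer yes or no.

Reduce t₁ = q(pair(pair(e, a), q(pair(pair(e, pair(p(a), 0)), q(pair(pair(e, a), a)))))):
1. q(pair(pair(e, a), q(pair(pair(e, pair(p(a), 0)), q(pair(pair(e, a), a))))))  →  q(pair(pair(e, pair(p(a), 0)), q(pair(pair(e, a), a))))   [R3 at ε]
2. q(pair(pair(e, pair(p(a), 0)), q(pair(pair(e, a), a))))  →  q(pair(pair(e, a), a))   [R3 at ε]
3. q(pair(pair(e, a), a))  →  a   [R3 at ε]

Reduce t₂ = q(pair(pair(e, p(q(pair(pair(e, a), 0)))), a)):
1. q(pair(pair(e, p(q(pair(pair(e, a), 0)))), a))  →  a   [R3 at ε]

yes — NF(t₁) = a, NF(t₂) = a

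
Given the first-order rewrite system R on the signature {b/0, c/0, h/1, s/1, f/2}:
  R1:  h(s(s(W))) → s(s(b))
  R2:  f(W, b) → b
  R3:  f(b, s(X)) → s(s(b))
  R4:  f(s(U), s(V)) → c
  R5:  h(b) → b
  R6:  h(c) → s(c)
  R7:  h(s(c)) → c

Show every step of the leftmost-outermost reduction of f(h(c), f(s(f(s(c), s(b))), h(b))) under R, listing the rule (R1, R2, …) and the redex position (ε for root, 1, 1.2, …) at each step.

1. f(h(c), f(s(f(s(c), s(b))), h(b)))  →  f(s(c), f(s(f(s(c), s(b))), h(b)))   [R6 at 1]
2. f(s(c), f(s(f(s(c), s(b))), h(b)))  →  f(s(c), f(s(c), h(b)))   [R4 at 2.1.1]
3. f(s(c), f(s(c), h(b)))  →  f(s(c), f(s(c), b))   [R5 at 2.2]
4. f(s(c), f(s(c), b))  →  f(s(c), b)   [R2 at 2]
5. f(s(c), b)  →  b   [R2 at ε]

b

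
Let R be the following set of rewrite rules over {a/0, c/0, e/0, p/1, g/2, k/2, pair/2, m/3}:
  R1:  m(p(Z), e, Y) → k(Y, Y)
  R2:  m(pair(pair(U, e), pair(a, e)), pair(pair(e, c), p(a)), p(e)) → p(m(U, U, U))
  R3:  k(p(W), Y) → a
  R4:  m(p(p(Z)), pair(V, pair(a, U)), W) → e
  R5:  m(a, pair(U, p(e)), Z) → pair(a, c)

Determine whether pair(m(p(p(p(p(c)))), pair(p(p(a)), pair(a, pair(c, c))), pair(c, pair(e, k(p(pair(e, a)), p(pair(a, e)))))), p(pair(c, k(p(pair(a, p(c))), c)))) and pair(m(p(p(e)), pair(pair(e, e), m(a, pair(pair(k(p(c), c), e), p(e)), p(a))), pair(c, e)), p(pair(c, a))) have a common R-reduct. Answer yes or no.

yes — NF(t₁) = pair(e, p(pair(c, a))), NF(t₂) = pair(e, p(pair(c, a)))

Reduce t₁ = pair(m(p(p(p(p(c)))), pair(p(p(a)), pair(a, pair(c, c))), pair(c, pair(e, k(p(pair(e, a)), p(pair(a, e)))))), p(pair(c, k(p(pair(a, p(c))), c)))):
1. pair(m(p(p(p(p(c)))), pair(p(p(a)), pair(a, pair(c, c))), pair(c, pair(e, k(p(pair(e, a)), p(pair(a, e)))))), p(pair(c, k(p(pair(a, p(c))), c))))  →  pair(e, p(pair(c, k(p(pair(a, p(c))), c))))   [R4 at 1]
2. pair(e, p(pair(c, k(p(pair(a, p(c))), c))))  →  pair(e, p(pair(c, a)))   [R3 at 2.1.2]

Reduce t₂ = pair(m(p(p(e)), pair(pair(e, e), m(a, pair(pair(k(p(c), c), e), p(e)), p(a))), pair(c, e)), p(pair(c, a))):
1. pair(m(p(p(e)), pair(pair(e, e), m(a, pair(pair(k(p(c), c), e), p(e)), p(a))), pair(c, e)), p(pair(c, a)))  →  pair(m(p(p(e)), pair(pair(e, e), pair(a, c)), pair(c, e)), p(pair(c, a)))   [R5 at 1.2.2]
2. pair(m(p(p(e)), pair(pair(e, e), pair(a, c)), pair(c, e)), p(pair(c, a)))  →  pair(e, p(pair(c, a)))   [R4 at 1]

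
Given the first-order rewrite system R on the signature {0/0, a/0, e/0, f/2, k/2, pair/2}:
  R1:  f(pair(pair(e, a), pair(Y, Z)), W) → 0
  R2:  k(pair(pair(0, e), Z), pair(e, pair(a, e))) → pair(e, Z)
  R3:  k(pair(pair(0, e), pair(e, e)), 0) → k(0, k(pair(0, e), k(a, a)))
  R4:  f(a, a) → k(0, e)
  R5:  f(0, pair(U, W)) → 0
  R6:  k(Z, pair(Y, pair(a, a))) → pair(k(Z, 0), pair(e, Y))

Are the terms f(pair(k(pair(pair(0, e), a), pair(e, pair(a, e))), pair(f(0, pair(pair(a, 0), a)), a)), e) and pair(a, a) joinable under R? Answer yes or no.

no — NF(t₁) = 0, NF(t₂) = pair(a, a)

Reduce t₁ = f(pair(k(pair(pair(0, e), a), pair(e, pair(a, e))), pair(f(0, pair(pair(a, 0), a)), a)), e):
1. f(pair(k(pair(pair(0, e), a), pair(e, pair(a, e))), pair(f(0, pair(pair(a, 0), a)), a)), e)  →  f(pair(pair(e, a), pair(f(0, pair(pair(a, 0), a)), a)), e)   [R2 at 1.1]
2. f(pair(pair(e, a), pair(f(0, pair(pair(a, 0), a)), a)), e)  →  0   [R1 at ε]

Reduce t₂ = pair(a, a):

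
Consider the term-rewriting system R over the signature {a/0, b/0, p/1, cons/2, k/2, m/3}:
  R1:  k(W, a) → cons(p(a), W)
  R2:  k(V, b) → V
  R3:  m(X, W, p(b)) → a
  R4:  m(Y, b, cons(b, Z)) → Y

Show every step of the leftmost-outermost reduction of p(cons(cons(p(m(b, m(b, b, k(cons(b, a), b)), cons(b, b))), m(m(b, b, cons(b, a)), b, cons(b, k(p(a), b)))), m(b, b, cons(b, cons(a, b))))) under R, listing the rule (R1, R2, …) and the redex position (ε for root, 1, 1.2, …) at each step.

1. p(cons(cons(p(m(b, m(b, b, k(cons(b, a), b)), cons(b, b))), m(m(b, b, cons(b, a)), b, cons(b, k(p(a), b)))), m(b, b, cons(b, cons(a, b)))))  →  p(cons(cons(p(m(b, m(b, b, cons(b, a)), cons(b, b))), m(m(b, b, cons(b, a)), b, cons(b, k(p(a), b)))), m(b, b, cons(b, cons(a, b)))))   [R2 at 1.1.1.1.2.3]
2. p(cons(cons(p(m(b, m(b, b, cons(b, a)), cons(b, b))), m(m(b, b, cons(b, a)), b, cons(b, k(p(a), b)))), m(b, b, cons(b, cons(a, b)))))  →  p(cons(cons(p(m(b, b, cons(b, b))), m(m(b, b, cons(b, a)), b, cons(b, k(p(a), b)))), m(b, b, cons(b, cons(a, b)))))   [R4 at 1.1.1.1.2]
3. p(cons(cons(p(m(b, b, cons(b, b))), m(m(b, b, cons(b, a)), b, cons(b, k(p(a), b)))), m(b, b, cons(b, cons(a, b)))))  →  p(cons(cons(p(b), m(m(b, b, cons(b, a)), b, cons(b, k(p(a), b)))), m(b, b, cons(b, cons(a, b)))))   [R4 at 1.1.1.1]
4. p(cons(cons(p(b), m(m(b, b, cons(b, a)), b, cons(b, k(p(a), b)))), m(b, b, cons(b, cons(a, b)))))  →  p(cons(cons(p(b), m(b, b, cons(b, a))), m(b, b, cons(b, cons(a, b)))))   [R4 at 1.1.2]
5. p(cons(cons(p(b), m(b, b, cons(b, a))), m(b, b, cons(b, cons(a, b)))))  →  p(cons(cons(p(b), b), m(b, b, cons(b, cons(a, b)))))   [R4 at 1.1.2]
6. p(cons(cons(p(b), b), m(b, b, cons(b, cons(a, b)))))  →  p(cons(cons(p(b), b), b))   [R4 at 1.2]

p(cons(cons(p(b), b), b))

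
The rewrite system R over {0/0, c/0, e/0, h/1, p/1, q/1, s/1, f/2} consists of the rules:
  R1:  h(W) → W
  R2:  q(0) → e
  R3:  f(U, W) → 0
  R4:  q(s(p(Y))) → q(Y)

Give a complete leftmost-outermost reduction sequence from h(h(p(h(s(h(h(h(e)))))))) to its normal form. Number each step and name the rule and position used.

p(s(e))

1. h(h(p(h(s(h(h(h(e))))))))  →  h(p(h(s(h(h(h(e)))))))   [R1 at ε]
2. h(p(h(s(h(h(h(e)))))))  →  p(h(s(h(h(h(e))))))   [R1 at ε]
3. p(h(s(h(h(h(e))))))  →  p(s(h(h(h(e)))))   [R1 at 1]
4. p(s(h(h(h(e)))))  →  p(s(h(h(e))))   [R1 at 1.1]
5. p(s(h(h(e))))  →  p(s(h(e)))   [R1 at 1.1]
6. p(s(h(e)))  →  p(s(e))   [R1 at 1.1]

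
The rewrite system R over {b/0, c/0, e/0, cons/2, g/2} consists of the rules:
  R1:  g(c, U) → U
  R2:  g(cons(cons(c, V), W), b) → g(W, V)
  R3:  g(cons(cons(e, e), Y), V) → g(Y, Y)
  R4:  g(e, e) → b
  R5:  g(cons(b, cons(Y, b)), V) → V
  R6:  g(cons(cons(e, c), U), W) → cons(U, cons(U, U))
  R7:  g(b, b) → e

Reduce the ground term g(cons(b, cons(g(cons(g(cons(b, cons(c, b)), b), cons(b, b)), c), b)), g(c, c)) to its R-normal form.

c

1. g(cons(b, cons(g(cons(g(cons(b, cons(c, b)), b), cons(b, b)), c), b)), g(c, c))  →  g(c, c)   [R5 at ε]
2. g(c, c)  →  c   [R1 at ε]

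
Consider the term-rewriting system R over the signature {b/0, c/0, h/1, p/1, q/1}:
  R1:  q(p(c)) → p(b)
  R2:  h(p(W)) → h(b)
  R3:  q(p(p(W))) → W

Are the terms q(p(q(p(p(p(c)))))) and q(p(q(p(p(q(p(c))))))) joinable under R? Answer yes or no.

Reduce t₁ = q(p(q(p(p(p(c)))))):
1. q(p(q(p(p(p(c))))))  →  q(p(p(c)))   [R3 at 1.1]
2. q(p(p(c)))  →  c   [R3 at ε]

Reduce t₂ = q(p(q(p(p(q(p(c))))))):
1. q(p(q(p(p(q(p(c)))))))  →  q(p(q(p(c))))   [R3 at 1.1]
2. q(p(q(p(c))))  →  q(p(p(b)))   [R1 at 1.1]
3. q(p(p(b)))  →  b   [R3 at ε]

no — NF(t₁) = c, NF(t₂) = b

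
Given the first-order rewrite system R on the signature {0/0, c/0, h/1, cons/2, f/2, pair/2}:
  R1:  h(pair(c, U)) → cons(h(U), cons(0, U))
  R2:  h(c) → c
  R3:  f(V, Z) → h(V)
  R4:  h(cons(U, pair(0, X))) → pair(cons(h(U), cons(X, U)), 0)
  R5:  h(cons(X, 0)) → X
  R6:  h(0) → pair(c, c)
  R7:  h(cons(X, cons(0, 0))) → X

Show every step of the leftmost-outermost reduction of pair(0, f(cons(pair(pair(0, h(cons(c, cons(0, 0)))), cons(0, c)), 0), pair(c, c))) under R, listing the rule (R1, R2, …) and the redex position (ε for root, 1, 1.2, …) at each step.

1. pair(0, f(cons(pair(pair(0, h(cons(c, cons(0, 0)))), cons(0, c)), 0), pair(c, c)))  →  pair(0, h(cons(pair(pair(0, h(cons(c, cons(0, 0)))), cons(0, c)), 0)))   [R3 at 2]
2. pair(0, h(cons(pair(pair(0, h(cons(c, cons(0, 0)))), cons(0, c)), 0)))  →  pair(0, pair(pair(0, h(cons(c, cons(0, 0)))), cons(0, c)))   [R5 at 2]
3. pair(0, pair(pair(0, h(cons(c, cons(0, 0)))), cons(0, c)))  →  pair(0, pair(pair(0, c), cons(0, c)))   [R7 at 2.1.2]

pair(0, pair(pair(0, c), cons(0, c)))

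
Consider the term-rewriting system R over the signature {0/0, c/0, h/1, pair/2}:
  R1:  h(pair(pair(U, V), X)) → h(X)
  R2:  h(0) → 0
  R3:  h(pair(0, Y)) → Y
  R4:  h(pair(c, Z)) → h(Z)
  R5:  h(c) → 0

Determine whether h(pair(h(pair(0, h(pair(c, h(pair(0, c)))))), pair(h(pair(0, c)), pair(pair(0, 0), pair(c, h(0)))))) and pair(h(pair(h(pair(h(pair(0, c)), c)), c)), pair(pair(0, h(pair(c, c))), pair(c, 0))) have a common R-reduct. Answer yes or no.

yes — NF(t₁) = pair(c, pair(pair(0, 0), pair(c, 0))), NF(t₂) = pair(c, pair(pair(0, 0), pair(c, 0)))

Reduce t₁ = h(pair(h(pair(0, h(pair(c, h(pair(0, c)))))), pair(h(pair(0, c)), pair(pair(0, 0), pair(c, h(0)))))):
1. h(pair(h(pair(0, h(pair(c, h(pair(0, c)))))), pair(h(pair(0, c)), pair(pair(0, 0), pair(c, h(0))))))  →  h(pair(h(pair(c, h(pair(0, c)))), pair(h(pair(0, c)), pair(pair(0, 0), pair(c, h(0))))))   [R3 at 1.1]
2. h(pair(h(pair(c, h(pair(0, c)))), pair(h(pair(0, c)), pair(pair(0, 0), pair(c, h(0))))))  →  h(pair(h(h(pair(0, c))), pair(h(pair(0, c)), pair(pair(0, 0), pair(c, h(0))))))   [R4 at 1.1]
3. h(pair(h(h(pair(0, c))), pair(h(pair(0, c)), pair(pair(0, 0), pair(c, h(0))))))  →  h(pair(h(c), pair(h(pair(0, c)), pair(pair(0, 0), pair(c, h(0))))))   [R3 at 1.1.1]
4. h(pair(h(c), pair(h(pair(0, c)), pair(pair(0, 0), pair(c, h(0))))))  →  h(pair(0, pair(h(pair(0, c)), pair(pair(0, 0), pair(c, h(0))))))   [R5 at 1.1]
5. h(pair(0, pair(h(pair(0, c)), pair(pair(0, 0), pair(c, h(0))))))  →  pair(h(pair(0, c)), pair(pair(0, 0), pair(c, h(0))))   [R3 at ε]
6. pair(h(pair(0, c)), pair(pair(0, 0), pair(c, h(0))))  →  pair(c, pair(pair(0, 0), pair(c, h(0))))   [R3 at 1]
7. pair(c, pair(pair(0, 0), pair(c, h(0))))  →  pair(c, pair(pair(0, 0), pair(c, 0)))   [R2 at 2.2.2]

Reduce t₂ = pair(h(pair(h(pair(h(pair(0, c)), c)), c)), pair(pair(0, h(pair(c, c))), pair(c, 0))):
1. pair(h(pair(h(pair(h(pair(0, c)), c)), c)), pair(pair(0, h(pair(c, c))), pair(c, 0)))  →  pair(h(pair(h(pair(c, c)), c)), pair(pair(0, h(pair(c, c))), pair(c, 0)))   [R3 at 1.1.1.1.1]
2. pair(h(pair(h(pair(c, c)), c)), pair(pair(0, h(pair(c, c))), pair(c, 0)))  →  pair(h(pair(h(c), c)), pair(pair(0, h(pair(c, c))), pair(c, 0)))   [R4 at 1.1.1]
3. pair(h(pair(h(c), c)), pair(pair(0, h(pair(c, c))), pair(c, 0)))  →  pair(h(pair(0, c)), pair(pair(0, h(pair(c, c))), pair(c, 0)))   [R5 at 1.1.1]
4. pair(h(pair(0, c)), pair(pair(0, h(pair(c, c))), pair(c, 0)))  →  pair(c, pair(pair(0, h(pair(c, c))), pair(c, 0)))   [R3 at 1]
5. pair(c, pair(pair(0, h(pair(c, c))), pair(c, 0)))  →  pair(c, pair(pair(0, h(c)), pair(c, 0)))   [R4 at 2.1.2]
6. pair(c, pair(pair(0, h(c)), pair(c, 0)))  →  pair(c, pair(pair(0, 0), pair(c, 0)))   [R5 at 2.1.2]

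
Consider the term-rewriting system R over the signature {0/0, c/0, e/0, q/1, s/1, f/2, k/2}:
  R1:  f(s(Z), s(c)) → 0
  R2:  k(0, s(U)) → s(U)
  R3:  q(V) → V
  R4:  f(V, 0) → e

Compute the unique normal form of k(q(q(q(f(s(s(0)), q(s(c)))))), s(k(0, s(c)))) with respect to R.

1. k(q(q(q(f(s(s(0)), q(s(c)))))), s(k(0, s(c))))  →  k(q(q(f(s(s(0)), q(s(c))))), s(k(0, s(c))))   [R3 at 1]
2. k(q(q(f(s(s(0)), q(s(c))))), s(k(0, s(c))))  →  k(q(f(s(s(0)), q(s(c)))), s(k(0, s(c))))   [R3 at 1]
3. k(q(f(s(s(0)), q(s(c)))), s(k(0, s(c))))  →  k(f(s(s(0)), q(s(c))), s(k(0, s(c))))   [R3 at 1]
4. k(f(s(s(0)), q(s(c))), s(k(0, s(c))))  →  k(f(s(s(0)), s(c)), s(k(0, s(c))))   [R3 at 1.2]
5. k(f(s(s(0)), s(c)), s(k(0, s(c))))  →  k(0, s(k(0, s(c))))   [R1 at 1]
6. k(0, s(k(0, s(c))))  →  s(k(0, s(c)))   [R2 at ε]
7. s(k(0, s(c)))  →  s(s(c))   [R2 at 1]

s(s(c))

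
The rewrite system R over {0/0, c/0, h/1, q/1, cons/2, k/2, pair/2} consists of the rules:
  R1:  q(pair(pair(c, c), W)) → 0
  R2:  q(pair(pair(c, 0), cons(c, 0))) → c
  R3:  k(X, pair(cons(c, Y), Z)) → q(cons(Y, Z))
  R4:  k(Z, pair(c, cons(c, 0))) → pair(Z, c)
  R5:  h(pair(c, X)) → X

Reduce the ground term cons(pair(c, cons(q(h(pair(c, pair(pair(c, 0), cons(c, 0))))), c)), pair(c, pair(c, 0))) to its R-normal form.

1. cons(pair(c, cons(q(h(pair(c, pair(pair(c, 0), cons(c, 0))))), c)), pair(c, pair(c, 0)))  →  cons(pair(c, cons(q(pair(pair(c, 0), cons(c, 0))), c)), pair(c, pair(c, 0)))   [R5 at 1.2.1.1]
2. cons(pair(c, cons(q(pair(pair(c, 0), cons(c, 0))), c)), pair(c, pair(c, 0)))  →  cons(pair(c, cons(c, c)), pair(c, pair(c, 0)))   [R2 at 1.2.1]

cons(pair(c, cons(c, c)), pair(c, pair(c, 0)))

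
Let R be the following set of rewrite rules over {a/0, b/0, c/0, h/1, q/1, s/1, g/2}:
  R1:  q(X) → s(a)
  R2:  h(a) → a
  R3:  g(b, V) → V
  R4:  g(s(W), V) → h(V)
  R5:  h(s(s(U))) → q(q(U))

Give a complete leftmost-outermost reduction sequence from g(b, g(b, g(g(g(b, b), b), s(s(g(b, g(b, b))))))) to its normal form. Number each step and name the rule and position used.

s(s(b))

1. g(b, g(b, g(g(g(b, b), b), s(s(g(b, g(b, b)))))))  →  g(b, g(g(g(b, b), b), s(s(g(b, g(b, b))))))   [R3 at ε]
2. g(b, g(g(g(b, b), b), s(s(g(b, g(b, b))))))  →  g(g(g(b, b), b), s(s(g(b, g(b, b)))))   [R3 at ε]
3. g(g(g(b, b), b), s(s(g(b, g(b, b)))))  →  g(g(b, b), s(s(g(b, g(b, b)))))   [R3 at 1.1]
4. g(g(b, b), s(s(g(b, g(b, b)))))  →  g(b, s(s(g(b, g(b, b)))))   [R3 at 1]
5. g(b, s(s(g(b, g(b, b)))))  →  s(s(g(b, g(b, b))))   [R3 at ε]
6. s(s(g(b, g(b, b))))  →  s(s(g(b, b)))   [R3 at 1.1]
7. s(s(g(b, b)))  →  s(s(b))   [R3 at 1.1]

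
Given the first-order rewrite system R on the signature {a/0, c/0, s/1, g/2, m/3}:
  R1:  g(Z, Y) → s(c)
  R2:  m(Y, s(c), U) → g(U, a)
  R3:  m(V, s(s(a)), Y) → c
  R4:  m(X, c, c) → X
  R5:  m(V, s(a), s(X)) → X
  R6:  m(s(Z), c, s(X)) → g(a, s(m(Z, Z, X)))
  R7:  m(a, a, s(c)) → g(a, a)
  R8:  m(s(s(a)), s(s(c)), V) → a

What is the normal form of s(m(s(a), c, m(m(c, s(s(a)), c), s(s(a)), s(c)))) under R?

1. s(m(s(a), c, m(m(c, s(s(a)), c), s(s(a)), s(c))))  →  s(m(s(a), c, c))   [R3 at 1.3]
2. s(m(s(a), c, c))  →  s(s(a))   [R4 at 1]

s(s(a))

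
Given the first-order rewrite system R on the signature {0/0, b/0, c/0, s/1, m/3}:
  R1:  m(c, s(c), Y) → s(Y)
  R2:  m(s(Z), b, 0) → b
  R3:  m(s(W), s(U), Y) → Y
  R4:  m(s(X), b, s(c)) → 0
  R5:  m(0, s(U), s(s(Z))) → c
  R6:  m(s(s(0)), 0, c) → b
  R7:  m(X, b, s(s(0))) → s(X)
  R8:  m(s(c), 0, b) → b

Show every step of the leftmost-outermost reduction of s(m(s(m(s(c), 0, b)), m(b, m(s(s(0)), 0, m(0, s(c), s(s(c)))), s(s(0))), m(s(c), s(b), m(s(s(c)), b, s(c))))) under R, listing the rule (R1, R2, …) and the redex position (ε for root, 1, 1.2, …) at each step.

1. s(m(s(m(s(c), 0, b)), m(b, m(s(s(0)), 0, m(0, s(c), s(s(c)))), s(s(0))), m(s(c), s(b), m(s(s(c)), b, s(c)))))  →  s(m(s(b), m(b, m(s(s(0)), 0, m(0, s(c), s(s(c)))), s(s(0))), m(s(c), s(b), m(s(s(c)), b, s(c)))))   [R8 at 1.1.1]
2. s(m(s(b), m(b, m(s(s(0)), 0, m(0, s(c), s(s(c)))), s(s(0))), m(s(c), s(b), m(s(s(c)), b, s(c)))))  →  s(m(s(b), m(b, m(s(s(0)), 0, c), s(s(0))), m(s(c), s(b), m(s(s(c)), b, s(c)))))   [R5 at 1.2.2.3]
3. s(m(s(b), m(b, m(s(s(0)), 0, c), s(s(0))), m(s(c), s(b), m(s(s(c)), b, s(c)))))  →  s(m(s(b), m(b, b, s(s(0))), m(s(c), s(b), m(s(s(c)), b, s(c)))))   [R6 at 1.2.2]
4. s(m(s(b), m(b, b, s(s(0))), m(s(c), s(b), m(s(s(c)), b, s(c)))))  →  s(m(s(b), s(b), m(s(c), s(b), m(s(s(c)), b, s(c)))))   [R7 at 1.2]
5. s(m(s(b), s(b), m(s(c), s(b), m(s(s(c)), b, s(c)))))  →  s(m(s(c), s(b), m(s(s(c)), b, s(c))))   [R3 at 1]
6. s(m(s(c), s(b), m(s(s(c)), b, s(c))))  →  s(m(s(s(c)), b, s(c)))   [R3 at 1]
7. s(m(s(s(c)), b, s(c)))  →  s(0)   [R4 at 1]

s(0)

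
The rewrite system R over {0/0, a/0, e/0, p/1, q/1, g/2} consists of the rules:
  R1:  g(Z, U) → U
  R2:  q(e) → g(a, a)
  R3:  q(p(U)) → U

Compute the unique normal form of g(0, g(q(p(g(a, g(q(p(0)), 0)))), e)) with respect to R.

e

1. g(0, g(q(p(g(a, g(q(p(0)), 0)))), e))  →  g(q(p(g(a, g(q(p(0)), 0)))), e)   [R1 at ε]
2. g(q(p(g(a, g(q(p(0)), 0)))), e)  →  e   [R1 at ε]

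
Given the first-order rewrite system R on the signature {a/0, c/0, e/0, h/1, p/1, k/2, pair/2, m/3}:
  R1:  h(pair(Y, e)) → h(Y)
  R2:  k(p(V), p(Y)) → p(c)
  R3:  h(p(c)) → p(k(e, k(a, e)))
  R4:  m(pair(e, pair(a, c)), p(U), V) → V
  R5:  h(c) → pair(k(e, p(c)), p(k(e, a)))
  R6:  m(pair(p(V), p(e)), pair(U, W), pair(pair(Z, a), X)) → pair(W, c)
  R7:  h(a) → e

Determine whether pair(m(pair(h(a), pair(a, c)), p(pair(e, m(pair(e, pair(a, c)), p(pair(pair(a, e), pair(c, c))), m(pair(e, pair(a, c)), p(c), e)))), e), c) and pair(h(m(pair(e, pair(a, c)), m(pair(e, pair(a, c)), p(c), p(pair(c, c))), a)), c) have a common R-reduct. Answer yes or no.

yes — NF(t₁) = pair(e, c), NF(t₂) = pair(e, c)

Reduce t₁ = pair(m(pair(h(a), pair(a, c)), p(pair(e, m(pair(e, pair(a, c)), p(pair(pair(a, e), pair(c, c))), m(pair(e, pair(a, c)), p(c), e)))), e), c):
1. pair(m(pair(h(a), pair(a, c)), p(pair(e, m(pair(e, pair(a, c)), p(pair(pair(a, e), pair(c, c))), m(pair(e, pair(a, c)), p(c), e)))), e), c)  →  pair(m(pair(e, pair(a, c)), p(pair(e, m(pair(e, pair(a, c)), p(pair(pair(a, e), pair(c, c))), m(pair(e, pair(a, c)), p(c), e)))), e), c)   [R7 at 1.1.1]
2. pair(m(pair(e, pair(a, c)), p(pair(e, m(pair(e, pair(a, c)), p(pair(pair(a, e), pair(c, c))), m(pair(e, pair(a, c)), p(c), e)))), e), c)  →  pair(e, c)   [R4 at 1]

Reduce t₂ = pair(h(m(pair(e, pair(a, c)), m(pair(e, pair(a, c)), p(c), p(pair(c, c))), a)), c):
1. pair(h(m(pair(e, pair(a, c)), m(pair(e, pair(a, c)), p(c), p(pair(c, c))), a)), c)  →  pair(h(m(pair(e, pair(a, c)), p(pair(c, c)), a)), c)   [R4 at 1.1.2]
2. pair(h(m(pair(e, pair(a, c)), p(pair(c, c)), a)), c)  →  pair(h(a), c)   [R4 at 1.1]
3. pair(h(a), c)  →  pair(e, c)   [R7 at 1]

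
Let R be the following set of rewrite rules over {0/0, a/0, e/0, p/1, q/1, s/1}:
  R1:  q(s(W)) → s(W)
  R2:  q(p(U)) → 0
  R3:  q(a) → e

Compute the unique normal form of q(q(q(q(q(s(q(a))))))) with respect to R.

s(e)

1. q(q(q(q(q(s(q(a)))))))  →  q(q(q(q(s(q(a))))))   [R1 at 1.1.1.1]
2. q(q(q(q(s(q(a))))))  →  q(q(q(s(q(a)))))   [R1 at 1.1.1]
3. q(q(q(s(q(a)))))  →  q(q(s(q(a))))   [R1 at 1.1]
4. q(q(s(q(a))))  →  q(s(q(a)))   [R1 at 1]
5. q(s(q(a)))  →  s(q(a))   [R1 at ε]
6. s(q(a))  →  s(e)   [R3 at 1]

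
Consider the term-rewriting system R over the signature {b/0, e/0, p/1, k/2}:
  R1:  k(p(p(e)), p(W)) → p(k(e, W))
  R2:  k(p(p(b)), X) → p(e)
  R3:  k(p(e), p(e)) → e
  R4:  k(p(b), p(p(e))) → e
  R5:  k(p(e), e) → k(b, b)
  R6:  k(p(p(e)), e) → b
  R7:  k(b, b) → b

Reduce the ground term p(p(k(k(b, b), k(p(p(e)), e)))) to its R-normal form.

p(p(b))

1. p(p(k(k(b, b), k(p(p(e)), e))))  →  p(p(k(b, k(p(p(e)), e))))   [R7 at 1.1.1]
2. p(p(k(b, k(p(p(e)), e))))  →  p(p(k(b, b)))   [R6 at 1.1.2]
3. p(p(k(b, b)))  →  p(p(b))   [R7 at 1.1]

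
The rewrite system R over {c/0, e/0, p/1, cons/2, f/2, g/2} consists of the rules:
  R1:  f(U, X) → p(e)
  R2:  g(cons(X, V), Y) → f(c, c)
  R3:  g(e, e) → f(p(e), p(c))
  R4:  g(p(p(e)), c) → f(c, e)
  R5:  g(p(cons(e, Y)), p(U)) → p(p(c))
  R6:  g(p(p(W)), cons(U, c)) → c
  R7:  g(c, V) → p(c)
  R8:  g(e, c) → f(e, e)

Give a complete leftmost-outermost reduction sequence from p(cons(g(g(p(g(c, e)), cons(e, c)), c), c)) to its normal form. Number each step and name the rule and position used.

p(cons(p(c), c))

1. p(cons(g(g(p(g(c, e)), cons(e, c)), c), c))  →  p(cons(g(g(p(p(c)), cons(e, c)), c), c))   [R7 at 1.1.1.1.1]
2. p(cons(g(g(p(p(c)), cons(e, c)), c), c))  →  p(cons(g(c, c), c))   [R6 at 1.1.1]
3. p(cons(g(c, c), c))  →  p(cons(p(c), c))   [R7 at 1.1]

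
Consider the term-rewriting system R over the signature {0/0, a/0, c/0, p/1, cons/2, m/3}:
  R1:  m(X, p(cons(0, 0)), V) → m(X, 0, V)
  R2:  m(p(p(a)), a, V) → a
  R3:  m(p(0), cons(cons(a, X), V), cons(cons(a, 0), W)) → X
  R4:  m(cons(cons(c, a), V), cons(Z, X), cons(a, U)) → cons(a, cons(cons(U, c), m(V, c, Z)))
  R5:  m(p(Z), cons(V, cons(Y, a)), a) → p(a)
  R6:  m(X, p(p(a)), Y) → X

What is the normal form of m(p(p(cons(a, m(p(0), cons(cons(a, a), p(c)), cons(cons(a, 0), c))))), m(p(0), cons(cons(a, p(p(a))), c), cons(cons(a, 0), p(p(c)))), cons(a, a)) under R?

1. m(p(p(cons(a, m(p(0), cons(cons(a, a), p(c)), cons(cons(a, 0), c))))), m(p(0), cons(cons(a, p(p(a))), c), cons(cons(a, 0), p(p(c)))), cons(a, a))  →  m(p(p(cons(a, a))), m(p(0), cons(cons(a, p(p(a))), c), cons(cons(a, 0), p(p(c)))), cons(a, a))   [R3 at 1.1.1.2]
2. m(p(p(cons(a, a))), m(p(0), cons(cons(a, p(p(a))), c), cons(cons(a, 0), p(p(c)))), cons(a, a))  →  m(p(p(cons(a, a))), p(p(a)), cons(a, a))   [R3 at 2]
3. m(p(p(cons(a, a))), p(p(a)), cons(a, a))  →  p(p(cons(a, a)))   [R6 at ε]

p(p(cons(a, a)))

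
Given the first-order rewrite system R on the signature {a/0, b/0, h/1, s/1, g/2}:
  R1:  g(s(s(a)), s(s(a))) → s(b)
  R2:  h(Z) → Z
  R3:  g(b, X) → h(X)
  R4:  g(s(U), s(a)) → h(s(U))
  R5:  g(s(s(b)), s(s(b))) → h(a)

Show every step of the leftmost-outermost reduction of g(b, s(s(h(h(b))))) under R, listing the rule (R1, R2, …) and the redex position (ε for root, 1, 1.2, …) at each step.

1. g(b, s(s(h(h(b)))))  →  h(s(s(h(h(b)))))   [R3 at ε]
2. h(s(s(h(h(b)))))  →  s(s(h(h(b))))   [R2 at ε]
3. s(s(h(h(b))))  →  s(s(h(b)))   [R2 at 1.1]
4. s(s(h(b)))  →  s(s(b))   [R2 at 1.1]

s(s(b))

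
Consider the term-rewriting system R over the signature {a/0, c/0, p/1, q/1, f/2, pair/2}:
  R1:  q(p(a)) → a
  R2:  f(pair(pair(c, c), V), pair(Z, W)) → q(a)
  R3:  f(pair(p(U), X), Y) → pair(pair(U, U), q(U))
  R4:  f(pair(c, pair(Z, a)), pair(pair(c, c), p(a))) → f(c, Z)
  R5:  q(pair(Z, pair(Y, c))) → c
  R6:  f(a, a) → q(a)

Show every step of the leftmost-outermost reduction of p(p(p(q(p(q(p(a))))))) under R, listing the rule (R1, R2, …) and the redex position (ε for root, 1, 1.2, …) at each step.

p(p(p(a)))

1. p(p(p(q(p(q(p(a)))))))  →  p(p(p(q(p(a)))))   [R1 at 1.1.1.1.1]
2. p(p(p(q(p(a)))))  →  p(p(p(a)))   [R1 at 1.1.1]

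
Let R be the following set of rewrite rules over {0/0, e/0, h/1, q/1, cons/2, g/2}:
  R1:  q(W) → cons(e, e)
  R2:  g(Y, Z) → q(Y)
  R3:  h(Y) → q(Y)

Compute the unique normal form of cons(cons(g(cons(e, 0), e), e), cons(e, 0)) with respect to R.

cons(cons(cons(e, e), e), cons(e, 0))

1. cons(cons(g(cons(e, 0), e), e), cons(e, 0))  →  cons(cons(q(cons(e, 0)), e), cons(e, 0))   [R2 at 1.1]
2. cons(cons(q(cons(e, 0)), e), cons(e, 0))  →  cons(cons(cons(e, e), e), cons(e, 0))   [R1 at 1.1]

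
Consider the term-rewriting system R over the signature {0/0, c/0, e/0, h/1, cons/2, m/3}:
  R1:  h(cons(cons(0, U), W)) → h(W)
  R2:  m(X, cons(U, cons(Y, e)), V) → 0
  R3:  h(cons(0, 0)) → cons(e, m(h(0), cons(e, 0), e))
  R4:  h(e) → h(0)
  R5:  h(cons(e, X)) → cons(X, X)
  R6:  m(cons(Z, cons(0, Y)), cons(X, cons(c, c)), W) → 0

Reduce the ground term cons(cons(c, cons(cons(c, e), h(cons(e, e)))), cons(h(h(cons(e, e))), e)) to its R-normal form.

cons(cons(c, cons(cons(c, e), cons(e, e))), cons(cons(e, e), e))

1. cons(cons(c, cons(cons(c, e), h(cons(e, e)))), cons(h(h(cons(e, e))), e))  →  cons(cons(c, cons(cons(c, e), cons(e, e))), cons(h(h(cons(e, e))), e))   [R5 at 1.2.2]
2. cons(cons(c, cons(cons(c, e), cons(e, e))), cons(h(h(cons(e, e))), e))  →  cons(cons(c, cons(cons(c, e), cons(e, e))), cons(h(cons(e, e)), e))   [R5 at 2.1.1]
3. cons(cons(c, cons(cons(c, e), cons(e, e))), cons(h(cons(e, e)), e))  →  cons(cons(c, cons(cons(c, e), cons(e, e))), cons(cons(e, e), e))   [R5 at 2.1]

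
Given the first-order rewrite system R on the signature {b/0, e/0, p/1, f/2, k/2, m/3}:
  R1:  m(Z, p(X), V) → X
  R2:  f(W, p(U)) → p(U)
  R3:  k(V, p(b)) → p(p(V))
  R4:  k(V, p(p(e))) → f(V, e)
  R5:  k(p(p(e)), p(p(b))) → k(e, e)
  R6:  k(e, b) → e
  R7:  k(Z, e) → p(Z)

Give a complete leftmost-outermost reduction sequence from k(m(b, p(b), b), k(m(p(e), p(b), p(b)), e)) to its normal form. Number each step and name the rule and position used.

1. k(m(b, p(b), b), k(m(p(e), p(b), p(b)), e))  →  k(b, k(m(p(e), p(b), p(b)), e))   [R1 at 1]
2. k(b, k(m(p(e), p(b), p(b)), e))  →  k(b, p(m(p(e), p(b), p(b))))   [R7 at 2]
3. k(b, p(m(p(e), p(b), p(b))))  →  k(b, p(b))   [R1 at 2.1]
4. k(b, p(b))  →  p(p(b))   [R3 at ε]

p(p(b))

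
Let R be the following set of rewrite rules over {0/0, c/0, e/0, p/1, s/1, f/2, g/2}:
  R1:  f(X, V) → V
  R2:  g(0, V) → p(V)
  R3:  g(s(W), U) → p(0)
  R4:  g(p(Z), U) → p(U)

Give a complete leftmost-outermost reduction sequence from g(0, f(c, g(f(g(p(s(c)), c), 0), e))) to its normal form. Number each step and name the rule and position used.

p(p(e))

1. g(0, f(c, g(f(g(p(s(c)), c), 0), e)))  →  p(f(c, g(f(g(p(s(c)), c), 0), e)))   [R2 at ε]
2. p(f(c, g(f(g(p(s(c)), c), 0), e)))  →  p(g(f(g(p(s(c)), c), 0), e))   [R1 at 1]
3. p(g(f(g(p(s(c)), c), 0), e))  →  p(g(0, e))   [R1 at 1.1]
4. p(g(0, e))  →  p(p(e))   [R2 at 1]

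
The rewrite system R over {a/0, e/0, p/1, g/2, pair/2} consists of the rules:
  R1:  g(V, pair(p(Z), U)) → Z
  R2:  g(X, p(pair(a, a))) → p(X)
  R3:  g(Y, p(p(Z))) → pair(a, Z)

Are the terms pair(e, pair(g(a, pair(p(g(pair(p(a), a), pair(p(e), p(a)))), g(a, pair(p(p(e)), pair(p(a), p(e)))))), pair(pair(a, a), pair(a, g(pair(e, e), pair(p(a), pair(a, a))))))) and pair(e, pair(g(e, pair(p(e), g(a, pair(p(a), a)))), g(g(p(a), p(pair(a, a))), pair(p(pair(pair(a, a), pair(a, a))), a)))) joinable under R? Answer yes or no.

yes — NF(t₁) = pair(e, pair(e, pair(pair(a, a), pair(a, a)))), NF(t₂) = pair(e, pair(e, pair(pair(a, a), pair(a, a))))

Reduce t₁ = pair(e, pair(g(a, pair(p(g(pair(p(a), a), pair(p(e), p(a)))), g(a, pair(p(p(e)), pair(p(a), p(e)))))), pair(pair(a, a), pair(a, g(pair(e, e), pair(p(a), pair(a, a))))))):
1. pair(e, pair(g(a, pair(p(g(pair(p(a), a), pair(p(e), p(a)))), g(a, pair(p(p(e)), pair(p(a), p(e)))))), pair(pair(a, a), pair(a, g(pair(e, e), pair(p(a), pair(a, a)))))))  →  pair(e, pair(g(pair(p(a), a), pair(p(e), p(a))), pair(pair(a, a), pair(a, g(pair(e, e), pair(p(a), pair(a, a)))))))   [R1 at 2.1]
2. pair(e, pair(g(pair(p(a), a), pair(p(e), p(a))), pair(pair(a, a), pair(a, g(pair(e, e), pair(p(a), pair(a, a)))))))  →  pair(e, pair(e, pair(pair(a, a), pair(a, g(pair(e, e), pair(p(a), pair(a, a)))))))   [R1 at 2.1]
3. pair(e, pair(e, pair(pair(a, a), pair(a, g(pair(e, e), pair(p(a), pair(a, a)))))))  →  pair(e, pair(e, pair(pair(a, a), pair(a, a))))   [R1 at 2.2.2.2]

Reduce t₂ = pair(e, pair(g(e, pair(p(e), g(a, pair(p(a), a)))), g(g(p(a), p(pair(a, a))), pair(p(pair(pair(a, a), pair(a, a))), a)))):
1. pair(e, pair(g(e, pair(p(e), g(a, pair(p(a), a)))), g(g(p(a), p(pair(a, a))), pair(p(pair(pair(a, a), pair(a, a))), a))))  →  pair(e, pair(e, g(g(p(a), p(pair(a, a))), pair(p(pair(pair(a, a), pair(a, a))), a))))   [R1 at 2.1]
2. pair(e, pair(e, g(g(p(a), p(pair(a, a))), pair(p(pair(pair(a, a), pair(a, a))), a))))  →  pair(e, pair(e, pair(pair(a, a), pair(a, a))))   [R1 at 2.2]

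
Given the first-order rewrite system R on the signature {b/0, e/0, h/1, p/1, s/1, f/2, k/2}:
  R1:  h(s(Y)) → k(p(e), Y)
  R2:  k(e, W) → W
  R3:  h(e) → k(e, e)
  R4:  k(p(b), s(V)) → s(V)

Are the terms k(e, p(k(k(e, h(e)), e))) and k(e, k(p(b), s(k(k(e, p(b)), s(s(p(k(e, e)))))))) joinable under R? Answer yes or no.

no — NF(t₁) = p(e), NF(t₂) = s(s(s(p(e))))

Reduce t₁ = k(e, p(k(k(e, h(e)), e))):
1. k(e, p(k(k(e, h(e)), e)))  →  p(k(k(e, h(e)), e))   [R2 at ε]
2. p(k(k(e, h(e)), e))  →  p(k(h(e), e))   [R2 at 1.1]
3. p(k(h(e), e))  →  p(k(k(e, e), e))   [R3 at 1.1]
4. p(k(k(e, e), e))  →  p(k(e, e))   [R2 at 1.1]
5. p(k(e, e))  →  p(e)   [R2 at 1]

Reduce t₂ = k(e, k(p(b), s(k(k(e, p(b)), s(s(p(k(e, e)))))))):
1. k(e, k(p(b), s(k(k(e, p(b)), s(s(p(k(e, e))))))))  →  k(p(b), s(k(k(e, p(b)), s(s(p(k(e, e)))))))   [R2 at ε]
2. k(p(b), s(k(k(e, p(b)), s(s(p(k(e, e)))))))  →  s(k(k(e, p(b)), s(s(p(k(e, e))))))   [R4 at ε]
3. s(k(k(e, p(b)), s(s(p(k(e, e))))))  →  s(k(p(b), s(s(p(k(e, e))))))   [R2 at 1.1]
4. s(k(p(b), s(s(p(k(e, e))))))  →  s(s(s(p(k(e, e)))))   [R4 at 1]
5. s(s(s(p(k(e, e)))))  →  s(s(s(p(e))))   [R2 at 1.1.1.1]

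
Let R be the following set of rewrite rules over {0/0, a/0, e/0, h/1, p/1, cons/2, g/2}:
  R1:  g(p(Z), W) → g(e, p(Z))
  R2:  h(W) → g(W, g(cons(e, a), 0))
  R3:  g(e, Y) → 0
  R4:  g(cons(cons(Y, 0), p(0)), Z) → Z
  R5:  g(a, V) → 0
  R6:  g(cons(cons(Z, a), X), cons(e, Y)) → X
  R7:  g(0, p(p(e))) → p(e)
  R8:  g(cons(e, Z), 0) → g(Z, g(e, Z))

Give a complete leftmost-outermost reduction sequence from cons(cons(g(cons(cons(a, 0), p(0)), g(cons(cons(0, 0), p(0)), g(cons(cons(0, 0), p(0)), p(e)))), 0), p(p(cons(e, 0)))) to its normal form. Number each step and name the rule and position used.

cons(cons(p(e), 0), p(p(cons(e, 0))))

1. cons(cons(g(cons(cons(a, 0), p(0)), g(cons(cons(0, 0), p(0)), g(cons(cons(0, 0), p(0)), p(e)))), 0), p(p(cons(e, 0))))  →  cons(cons(g(cons(cons(0, 0), p(0)), g(cons(cons(0, 0), p(0)), p(e))), 0), p(p(cons(e, 0))))   [R4 at 1.1]
2. cons(cons(g(cons(cons(0, 0), p(0)), g(cons(cons(0, 0), p(0)), p(e))), 0), p(p(cons(e, 0))))  →  cons(cons(g(cons(cons(0, 0), p(0)), p(e)), 0), p(p(cons(e, 0))))   [R4 at 1.1]
3. cons(cons(g(cons(cons(0, 0), p(0)), p(e)), 0), p(p(cons(e, 0))))  →  cons(cons(p(e), 0), p(p(cons(e, 0))))   [R4 at 1.1]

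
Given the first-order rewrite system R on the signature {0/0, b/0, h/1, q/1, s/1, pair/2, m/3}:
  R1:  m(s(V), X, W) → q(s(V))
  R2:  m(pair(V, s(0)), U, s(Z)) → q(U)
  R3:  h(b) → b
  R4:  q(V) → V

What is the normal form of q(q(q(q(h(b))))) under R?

b

1. q(q(q(q(h(b)))))  →  q(q(q(h(b))))   [R4 at ε]
2. q(q(q(h(b))))  →  q(q(h(b)))   [R4 at ε]
3. q(q(h(b)))  →  q(h(b))   [R4 at ε]
4. q(h(b))  →  h(b)   [R4 at ε]
5. h(b)  →  b   [R3 at ε]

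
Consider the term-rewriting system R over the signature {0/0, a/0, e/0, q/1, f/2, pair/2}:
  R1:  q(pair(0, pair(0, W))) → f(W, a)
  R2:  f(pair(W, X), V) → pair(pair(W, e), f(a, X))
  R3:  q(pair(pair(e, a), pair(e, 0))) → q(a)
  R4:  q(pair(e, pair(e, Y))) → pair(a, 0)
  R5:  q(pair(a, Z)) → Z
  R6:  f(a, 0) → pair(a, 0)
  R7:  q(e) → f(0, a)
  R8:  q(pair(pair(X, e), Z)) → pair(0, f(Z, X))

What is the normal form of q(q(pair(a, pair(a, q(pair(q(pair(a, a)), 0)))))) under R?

1. q(q(pair(a, pair(a, q(pair(q(pair(a, a)), 0))))))  →  q(pair(a, q(pair(q(pair(a, a)), 0))))   [R5 at 1]
2. q(pair(a, q(pair(q(pair(a, a)), 0))))  →  q(pair(q(pair(a, a)), 0))   [R5 at ε]
3. q(pair(q(pair(a, a)), 0))  →  q(pair(a, 0))   [R5 at 1.1]
4. q(pair(a, 0))  →  0   [R5 at ε]

0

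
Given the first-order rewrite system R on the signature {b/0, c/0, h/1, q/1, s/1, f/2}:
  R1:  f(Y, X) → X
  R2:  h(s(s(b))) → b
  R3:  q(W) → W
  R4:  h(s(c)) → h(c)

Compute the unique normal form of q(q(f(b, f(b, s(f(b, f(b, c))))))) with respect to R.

s(c)

1. q(q(f(b, f(b, s(f(b, f(b, c)))))))  →  q(f(b, f(b, s(f(b, f(b, c))))))   [R3 at ε]
2. q(f(b, f(b, s(f(b, f(b, c))))))  →  f(b, f(b, s(f(b, f(b, c)))))   [R3 at ε]
3. f(b, f(b, s(f(b, f(b, c)))))  →  f(b, s(f(b, f(b, c))))   [R1 at ε]
4. f(b, s(f(b, f(b, c))))  →  s(f(b, f(b, c)))   [R1 at ε]
5. s(f(b, f(b, c)))  →  s(f(b, c))   [R1 at 1]
6. s(f(b, c))  →  s(c)   [R1 at 1]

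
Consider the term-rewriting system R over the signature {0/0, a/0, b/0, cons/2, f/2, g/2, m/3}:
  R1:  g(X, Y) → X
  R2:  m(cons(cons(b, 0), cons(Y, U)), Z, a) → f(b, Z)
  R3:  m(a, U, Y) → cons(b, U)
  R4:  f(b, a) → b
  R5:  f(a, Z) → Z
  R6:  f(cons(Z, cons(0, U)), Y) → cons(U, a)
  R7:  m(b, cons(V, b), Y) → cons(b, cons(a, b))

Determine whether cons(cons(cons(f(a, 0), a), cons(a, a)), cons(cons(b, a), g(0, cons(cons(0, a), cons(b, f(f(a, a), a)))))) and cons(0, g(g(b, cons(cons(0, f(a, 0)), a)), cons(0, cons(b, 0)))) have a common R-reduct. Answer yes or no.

no — NF(t₁) = cons(cons(cons(0, a), cons(a, a)), cons(cons(b, a), 0)), NF(t₂) = cons(0, b)

Reduce t₁ = cons(cons(cons(f(a, 0), a), cons(a, a)), cons(cons(b, a), g(0, cons(cons(0, a), cons(b, f(f(a, a), a)))))):
1. cons(cons(cons(f(a, 0), a), cons(a, a)), cons(cons(b, a), g(0, cons(cons(0, a), cons(b, f(f(a, a), a))))))  →  cons(cons(cons(0, a), cons(a, a)), cons(cons(b, a), g(0, cons(cons(0, a), cons(b, f(f(a, a), a))))))   [R5 at 1.1.1]
2. cons(cons(cons(0, a), cons(a, a)), cons(cons(b, a), g(0, cons(cons(0, a), cons(b, f(f(a, a), a))))))  →  cons(cons(cons(0, a), cons(a, a)), cons(cons(b, a), 0))   [R1 at 2.2]

Reduce t₂ = cons(0, g(g(b, cons(cons(0, f(a, 0)), a)), cons(0, cons(b, 0)))):
1. cons(0, g(g(b, cons(cons(0, f(a, 0)), a)), cons(0, cons(b, 0))))  →  cons(0, g(b, cons(cons(0, f(a, 0)), a)))   [R1 at 2]
2. cons(0, g(b, cons(cons(0, f(a, 0)), a)))  →  cons(0, b)   [R1 at 2]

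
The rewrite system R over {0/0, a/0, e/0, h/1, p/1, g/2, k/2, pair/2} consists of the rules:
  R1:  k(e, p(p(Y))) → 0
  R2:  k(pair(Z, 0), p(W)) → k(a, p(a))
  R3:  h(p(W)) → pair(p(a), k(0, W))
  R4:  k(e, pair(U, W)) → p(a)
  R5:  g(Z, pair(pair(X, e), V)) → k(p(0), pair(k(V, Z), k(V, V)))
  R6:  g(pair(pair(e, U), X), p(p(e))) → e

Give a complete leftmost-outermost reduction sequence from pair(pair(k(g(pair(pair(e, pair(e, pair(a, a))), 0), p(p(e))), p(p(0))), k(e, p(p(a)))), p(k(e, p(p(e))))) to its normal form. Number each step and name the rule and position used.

1. pair(pair(k(g(pair(pair(e, pair(e, pair(a, a))), 0), p(p(e))), p(p(0))), k(e, p(p(a)))), p(k(e, p(p(e)))))  →  pair(pair(k(e, p(p(0))), k(e, p(p(a)))), p(k(e, p(p(e)))))   [R6 at 1.1.1]
2. pair(pair(k(e, p(p(0))), k(e, p(p(a)))), p(k(e, p(p(e)))))  →  pair(pair(0, k(e, p(p(a)))), p(k(e, p(p(e)))))   [R1 at 1.1]
3. pair(pair(0, k(e, p(p(a)))), p(k(e, p(p(e)))))  →  pair(pair(0, 0), p(k(e, p(p(e)))))   [R1 at 1.2]
4. pair(pair(0, 0), p(k(e, p(p(e)))))  →  pair(pair(0, 0), p(0))   [R1 at 2.1]

pair(pair(0, 0), p(0))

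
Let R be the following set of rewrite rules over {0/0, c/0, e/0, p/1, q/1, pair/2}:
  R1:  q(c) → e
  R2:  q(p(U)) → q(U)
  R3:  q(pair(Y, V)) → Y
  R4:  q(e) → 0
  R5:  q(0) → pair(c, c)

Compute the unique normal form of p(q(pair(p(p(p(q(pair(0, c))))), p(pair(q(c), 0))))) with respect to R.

p(p(p(p(0))))

1. p(q(pair(p(p(p(q(pair(0, c))))), p(pair(q(c), 0)))))  →  p(p(p(p(q(pair(0, c))))))   [R3 at 1]
2. p(p(p(p(q(pair(0, c))))))  →  p(p(p(p(0))))   [R3 at 1.1.1.1]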